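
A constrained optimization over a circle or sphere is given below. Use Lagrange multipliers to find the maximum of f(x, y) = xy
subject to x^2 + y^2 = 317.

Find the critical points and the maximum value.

Lagrange conditions: y = 2*lambda*x and x = 2*lambda*y
If x = 0 then y = 0, violating the constraint, so x, y != 0.
Dividing: y/x = x/y => x^2 = y^2 => y = x or y = -x
Constraint: 2x^2 = 317 => x^2 = 317/2 => x = +/-sqrt(317/2)
Critical points: (sqrt(317/2), sqrt(317/2)), (-sqrt(317/2), -sqrt(317/2)), (sqrt(317/2), -sqrt(317/2)), (-sqrt(317/2), sqrt(317/2))
  y = x:  xy = x^2 = 317/2  at (sqrt(317/2), sqrt(317/2)) and (-sqrt(317/2), -sqrt(317/2))
  y = -x: xy = -x^2 = -317/2 at (sqrt(317/2), -sqrt(317/2)) and (-sqrt(317/2), sqrt(317/2))
Maximum xy = 317/2 at (sqrt(317/2), sqrt(317/2)) and (-sqrt(317/2), -sqrt(317/2))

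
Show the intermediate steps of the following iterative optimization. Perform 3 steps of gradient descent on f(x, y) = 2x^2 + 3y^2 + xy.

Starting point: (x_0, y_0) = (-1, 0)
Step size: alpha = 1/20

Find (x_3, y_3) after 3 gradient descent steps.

f(x,y) = 2x^2 + 3y^2 + xy
grad_x = 4x + 1y, grad_y = 6y + 1x
Step 1: grad = (-4, -1), (-4/5, 1/20)
Step 2: grad = (-63/20, -1/2), (-257/400, 3/40)
Step 3: grad = (-499/200, -77/400), (-2071/4000, 677/8000)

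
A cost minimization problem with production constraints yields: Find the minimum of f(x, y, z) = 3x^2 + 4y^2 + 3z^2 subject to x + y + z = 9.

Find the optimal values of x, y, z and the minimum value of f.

Using Lagrange multipliers on f = 3x^2 + 4y^2 + 3z^2 with constraint x + y + z = 9:
Conditions: 2*3*x = lambda, 2*4*y = lambda, 2*3*z = lambda
So x = lambda/6, y = lambda/8, z = lambda/6
Substituting into constraint: lambda * (11/24) = 9
lambda = 216/11
x = 36/11, y = 27/11, z = 36/11
Minimum value = 972/11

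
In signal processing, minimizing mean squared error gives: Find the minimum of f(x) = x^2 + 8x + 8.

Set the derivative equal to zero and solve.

f(x) = x^2 + 8x + 8
f'(x) = 2x + (8) = 0
x = -8/2 = -4
f(-4) = -8
Since f''(x) = 2 > 0, this is a minimum.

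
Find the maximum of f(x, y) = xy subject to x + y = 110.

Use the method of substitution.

Substitute y = 110 - x into f(x,y) = xy:
g(x) = x(110 - x) = 110x - x^2
g'(x) = 110 - 2x = 0  =>  x = 55
y = 110 - 55 = 55
Maximum value = 55 * 55 = 3025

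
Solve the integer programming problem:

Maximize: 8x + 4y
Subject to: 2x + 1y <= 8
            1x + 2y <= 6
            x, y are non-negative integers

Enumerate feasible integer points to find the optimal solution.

Constraint 1: 2x + 1y <= 8
Constraint 2: 1x + 2y <= 6
Feasible x range (need y >= 0): 0 <= x <= min(8/2, 6/1) => x in {0, ..., 4}.
Enumerate feasible integer points row by row (the coefficient of y is 4 > 0, so for each x the largest feasible y gives the best value):
  x = 0: y <= min((8 - 2*0)/1, (6 - 1*0)/2) => y in {0, ..., 3}; best 8*0 + 4*3 = 12
  x = 1: y <= min((8 - 2*1)/1, (6 - 1*1)/2) => y in {0, ..., 2}; best 8*1 + 4*2 = 16
  x = 2: y <= min((8 - 2*2)/1, (6 - 1*2)/2) => y in {0, ..., 2}; best 8*2 + 4*2 = 24
  x = 3: y <= min((8 - 2*3)/1, (6 - 1*3)/2) => y in {0, ..., 1}; best 8*3 + 4*1 = 28
  x = 4: y <= min((8 - 2*4)/1, (6 - 1*4)/2) => y in {0}; best 8*4 + 4*0 = 32
The maximum 8x + 4y = 32 is achieved at x = 4, y = 0.
Check: 2*4 + 1*0 = 8 <= 8 and 1*4 + 2*0 = 4 <= 6.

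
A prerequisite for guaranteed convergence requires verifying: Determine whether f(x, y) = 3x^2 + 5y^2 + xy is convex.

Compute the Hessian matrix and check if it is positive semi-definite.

f(x,y) = 3x^2 + 5y^2 + xy
Hessian H = [[6, 1], [1, 10]]
trace(H) = 16, det(H) = 59
Eigenvalues: (16 +/- sqrt(20)) / 2 = 10.24, 5.764
Since both eigenvalues > 0, f is convex.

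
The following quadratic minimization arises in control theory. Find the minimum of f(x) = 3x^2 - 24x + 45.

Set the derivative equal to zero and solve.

f(x) = 3x^2 - 24x + 45
f'(x) = 6x + (-24) = 0
x = 24/6 = 4
f(4) = -3
Since f''(x) = 6 > 0, this is a minimum.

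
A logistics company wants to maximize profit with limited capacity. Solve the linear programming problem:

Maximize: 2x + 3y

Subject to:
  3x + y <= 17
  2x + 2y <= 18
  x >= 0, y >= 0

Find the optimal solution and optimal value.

Feasible vertices: (0, 0), (0, 9), (4, 5), (17/3, 0)
Objective 2x + 3y at each:
  (0, 0): 0
  (0, 9): 27
  (4, 5): 23
  (17/3, 0): 34/3
Maximum is 27 at (0, 9).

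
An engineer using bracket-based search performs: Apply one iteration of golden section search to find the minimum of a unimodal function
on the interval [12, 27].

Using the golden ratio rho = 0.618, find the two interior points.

Golden section search on [12, 27].
Golden ratio rho = 0.618 (approx).
Interior points:
  x_1 = 12 + (1-0.618)*15 = 17.7300
  x_2 = 12 + 0.618*15 = 21.2700
Compare f(x_1) and f(x_2) to determine which subinterval to keep.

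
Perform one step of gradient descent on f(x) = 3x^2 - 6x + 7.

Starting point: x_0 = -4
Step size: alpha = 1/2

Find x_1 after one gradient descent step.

f(x) = 3x^2 - 6x + 7
f'(x) = 6x - 6
f'(-4) = 6*-4 + (-6) = -30
x_1 = x_0 - alpha * f'(x_0) = -4 - 1/2 * -30 = 11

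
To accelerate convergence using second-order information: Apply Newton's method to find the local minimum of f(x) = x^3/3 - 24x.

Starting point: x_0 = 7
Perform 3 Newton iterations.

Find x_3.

f(x) = x^3/3 - 24x
f'(x) = x^2 - 24, f''(x) = 2x
Newton update: x_{n+1} = x_n - (x_n^2 - 24)/(2*x_n)
Step 1: x_0 = 7, f'=25, f''=14, x_1 = 73/14
Step 2: x_1 = 73/14, f'=625/196, f''=73/7, x_2 = 10033/2044
Step 3: x_2 = 10033/2044, f'=390625/4177936, f''=10033/1022, x_3 = 200931553/41014904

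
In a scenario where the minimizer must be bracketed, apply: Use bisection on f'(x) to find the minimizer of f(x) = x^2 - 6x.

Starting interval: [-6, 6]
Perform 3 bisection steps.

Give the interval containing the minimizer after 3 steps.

Finding critical point of f(x) = x^2 - 6x using bisection on f'(x) = 2x + -6.
f'(x) = 0 when x = 3.
Starting interval: [-6, 6]
Step 1: mid = 0, f'(mid) = -6, new interval = [0, 6]
Step 2: mid = 3, f'(mid) = 0, new interval = [3, 3]
Step 3: mid = 3, f'(mid) = 0, new interval = [3, 3]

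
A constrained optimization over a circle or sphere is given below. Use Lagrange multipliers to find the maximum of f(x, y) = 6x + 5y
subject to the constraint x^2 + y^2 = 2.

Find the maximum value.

Set up Lagrange conditions: grad f = lambda * grad g
  6 = 2*lambda*x
  5 = 2*lambda*y
From these: x/y = 6/5, so x = 6t, y = 5t for some t.
Substitute into constraint: (6t)^2 + (5t)^2 = 2
  t^2 * 61 = 2
  t = sqrt(2/61)
Maximum = 6*x + 5*y = (6^2 + 5^2)*t = 61 * sqrt(2/61) = sqrt(122)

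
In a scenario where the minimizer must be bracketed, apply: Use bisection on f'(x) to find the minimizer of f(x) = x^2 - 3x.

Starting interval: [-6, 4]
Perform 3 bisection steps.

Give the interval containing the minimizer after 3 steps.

Finding critical point of f(x) = x^2 - 3x using bisection on f'(x) = 2x + -3.
f'(x) = 0 when x = 3/2.
Starting interval: [-6, 4]
Step 1: mid = -1, f'(mid) = -5, new interval = [-1, 4]
Step 2: mid = 3/2, f'(mid) = 0, new interval = [3/2, 3/2]
Step 3: mid = 3/2, f'(mid) = 0, new interval = [3/2, 3/2]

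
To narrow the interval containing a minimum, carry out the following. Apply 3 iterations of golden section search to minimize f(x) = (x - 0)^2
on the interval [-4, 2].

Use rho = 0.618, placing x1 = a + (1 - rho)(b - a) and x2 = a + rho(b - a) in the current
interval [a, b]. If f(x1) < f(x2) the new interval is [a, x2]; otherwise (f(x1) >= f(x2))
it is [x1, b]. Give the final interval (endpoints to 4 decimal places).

Golden section search for min of f(x) = (x - 0)^2 on [-4, 2].
Each step: x1 = a + (1 - rho)(b - a), x2 = a + rho(b - a); if f(x1) < f(x2) keep [a, x2], otherwise keep [x1, b].
Step 1: [-4.0000, 2.0000], x1=-1.7080 (f=2.9173), x2=-0.2920 (f=0.0853); f(x1) > f(x2) => keep [-1.7080, 2.0000]
Step 2: [-1.7080, 2.0000], x1=-0.2915 (f=0.0850), x2=0.5835 (f=0.3405); f(x1) < f(x2) => keep [-1.7080, 0.5835]
Step 3: [-1.7080, 0.5835], x1=-0.8326 (f=0.6933), x2=-0.2918 (f=0.0852); f(x1) > f(x2) => keep [-0.8326, 0.5835]
Final interval: [-0.8326, 0.5835]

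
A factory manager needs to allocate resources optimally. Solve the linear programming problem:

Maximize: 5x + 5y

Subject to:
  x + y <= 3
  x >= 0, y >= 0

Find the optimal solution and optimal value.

The feasible region has vertices at [(0, 0), (3, 0), (0, 3)].
Checking objective 5x + 5y at each vertex:
  (0, 0): 5*0 + 5*0 = 0
  (3, 0): 5*3 + 5*0 = 15
  (0, 3): 5*0 + 5*3 = 15
Maximum is 15 at (3, 0).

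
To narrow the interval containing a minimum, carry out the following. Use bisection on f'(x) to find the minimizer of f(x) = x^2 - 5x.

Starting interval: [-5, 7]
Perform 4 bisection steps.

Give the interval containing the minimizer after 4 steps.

Finding critical point of f(x) = x^2 - 5x using bisection on f'(x) = 2x + -5.
f'(x) = 0 when x = 5/2.
Starting interval: [-5, 7]
Step 1: mid = 1, f'(mid) = -3, new interval = [1, 7]
Step 2: mid = 4, f'(mid) = 3, new interval = [1, 4]
Step 3: mid = 5/2, f'(mid) = 0, new interval = [5/2, 5/2]
Step 4: mid = 5/2, f'(mid) = 0, new interval = [5/2, 5/2]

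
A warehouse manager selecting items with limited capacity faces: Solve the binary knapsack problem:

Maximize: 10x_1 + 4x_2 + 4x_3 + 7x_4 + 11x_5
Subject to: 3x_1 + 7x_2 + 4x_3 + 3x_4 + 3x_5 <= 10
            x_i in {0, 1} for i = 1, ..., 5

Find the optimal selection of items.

Items: item 1 (v=10, w=3), item 2 (v=4, w=7), item 3 (v=4, w=4), item 4 (v=7, w=3), item 5 (v=11, w=3)
Capacity: 10
Checking all 32 subsets (w = total weight, v = total value):
  {}: w = 0, v = 0
  {1}: w = 3, v = 10
  {2}: w = 7, v = 4
  {3}: w = 4, v = 4
  {4}: w = 3, v = 7
  {5}: w = 3, v = 11
  {1, 2}: w = 10, v = 14
  {1, 3}: w = 7, v = 14
  {1, 4}: w = 6, v = 17
  {1, 5}: w = 6, v = 21
  {2, 3}: w = 11 > 10, infeasible
  {2, 4}: w = 10, v = 11
  {2, 5}: w = 10, v = 15
  {3, 4}: w = 7, v = 11
  {3, 5}: w = 7, v = 15
  {4, 5}: w = 6, v = 18
  {1, 2, 3}: w = 14 > 10, infeasible
  {1, 2, 4}: w = 13 > 10, infeasible
  {1, 2, 5}: w = 13 > 10, infeasible
  {1, 3, 4}: w = 10, v = 21
  {1, 3, 5}: w = 10, v = 25
  {1, 4, 5}: w = 9, v = 28
  {2, 3, 4}: w = 14 > 10, infeasible
  {2, 3, 5}: w = 14 > 10, infeasible
  {2, 4, 5}: w = 13 > 10, infeasible
  {3, 4, 5}: w = 10, v = 22
  {1, 2, 3, 4}: w = 17 > 10, infeasible
  {1, 2, 3, 5}: w = 17 > 10, infeasible
  {1, 2, 4, 5}: w = 16 > 10, infeasible
  {1, 3, 4, 5}: w = 13 > 10, infeasible
  {2, 3, 4, 5}: w = 17 > 10, infeasible
  {1, 2, 3, 4, 5}: w = 20 > 10, infeasible
Best feasible subset: items [1, 4, 5]
Total weight: 9 <= 10, total value: 28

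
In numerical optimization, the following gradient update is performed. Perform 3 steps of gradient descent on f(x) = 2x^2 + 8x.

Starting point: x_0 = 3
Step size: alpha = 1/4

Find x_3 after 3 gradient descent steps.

f(x) = 2x^2 + 8x, f'(x) = 4x + (8)
Step 1: f'(3) = 20, x_1 = 3 - 1/4 * 20 = -2
Step 2: f'(-2) = 0, x_2 = -2 - 1/4 * 0 = -2
Step 3: f'(-2) = 0, x_3 = -2 - 1/4 * 0 = -2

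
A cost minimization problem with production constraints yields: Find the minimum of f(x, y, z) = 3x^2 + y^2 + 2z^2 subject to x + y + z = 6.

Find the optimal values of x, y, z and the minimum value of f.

Using Lagrange multipliers on f = 3x^2 + y^2 + 2z^2 with constraint x + y + z = 6:
Conditions: 2*3*x = lambda, 2*1*y = lambda, 2*2*z = lambda
So x = lambda/6, y = lambda/2, z = lambda/4
Substituting into constraint: lambda * (11/12) = 6
lambda = 72/11
x = 12/11, y = 36/11, z = 18/11
Minimum value = 216/11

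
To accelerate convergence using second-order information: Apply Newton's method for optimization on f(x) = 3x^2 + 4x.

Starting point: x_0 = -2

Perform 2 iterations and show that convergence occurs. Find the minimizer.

f(x) = 3x^2 + 4x, f'(x) = 6x + (4), f''(x) = 6
Step 1: f'(-2) = -8, x_1 = -2 - -8/6 = -2/3
Step 2: f'(-2/3) = 0, x_2 = -2/3 (converged)
Newton's method converges in 1 step for quadratics.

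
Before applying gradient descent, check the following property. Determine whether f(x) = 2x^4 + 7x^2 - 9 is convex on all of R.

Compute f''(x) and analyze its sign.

f(x) = 2x^4 + 7x^2 - 9
f'(x) = 8x^3 + 14x
f''(x) = 24x^2 + 14
f''(x) = 24x^2 + 14 >= 14 > 0 for all x
Therefore, f is convex on R.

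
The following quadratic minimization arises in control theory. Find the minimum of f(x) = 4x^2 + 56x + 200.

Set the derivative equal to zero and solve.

f(x) = 4x^2 + 56x + 200
f'(x) = 8x + (56) = 0
x = -56/8 = -7
f(-7) = 4
Since f''(x) = 8 > 0, this is a minimum.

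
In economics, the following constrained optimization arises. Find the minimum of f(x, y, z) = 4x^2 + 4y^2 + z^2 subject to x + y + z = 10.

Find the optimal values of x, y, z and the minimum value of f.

Using Lagrange multipliers on f = 4x^2 + 4y^2 + z^2 with constraint x + y + z = 10:
Conditions: 2*4*x = lambda, 2*4*y = lambda, 2*1*z = lambda
So x = lambda/8, y = lambda/8, z = lambda/2
Substituting into constraint: lambda * (3/4) = 10
lambda = 40/3
x = 5/3, y = 5/3, z = 20/3
Minimum value = 200/3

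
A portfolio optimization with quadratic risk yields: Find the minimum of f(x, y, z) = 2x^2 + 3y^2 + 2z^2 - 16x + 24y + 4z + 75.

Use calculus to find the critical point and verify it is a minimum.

f(x,y,z) = 2x^2 + 3y^2 + 2z^2 - 16x + 24y + 4z + 75
df/dx = 4x + (-16) = 0 => x = 4
df/dy = 6y + (24) = 0 => y = -4
df/dz = 4z + (4) = 0 => z = -1
f(4,-4,-1) = 2*(4)^2 + 3*(-4)^2 + 2*(-1)^2 + -16*(4) + 24*(-4) + 4*(-1) + 75 = -7
Hessian is diagonal with entries 4, 6, 4 > 0, confirmed minimum.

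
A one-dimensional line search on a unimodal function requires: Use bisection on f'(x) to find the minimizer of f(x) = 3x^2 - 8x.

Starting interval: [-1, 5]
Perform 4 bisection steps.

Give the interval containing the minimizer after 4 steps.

Finding critical point of f(x) = 3x^2 - 8x using bisection on f'(x) = 6x + -8.
f'(x) = 0 when x = 4/3.
Starting interval: [-1, 5]
Step 1: mid = 2, f'(mid) = 4, new interval = [-1, 2]
Step 2: mid = 1/2, f'(mid) = -5, new interval = [1/2, 2]
Step 3: mid = 5/4, f'(mid) = -1/2, new interval = [5/4, 2]
Step 4: mid = 13/8, f'(mid) = 7/4, new interval = [5/4, 13/8]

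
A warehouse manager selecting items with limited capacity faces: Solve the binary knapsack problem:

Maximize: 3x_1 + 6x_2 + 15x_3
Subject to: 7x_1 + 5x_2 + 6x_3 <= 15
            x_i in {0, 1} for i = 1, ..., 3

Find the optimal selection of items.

Items: item 1 (v=3, w=7), item 2 (v=6, w=5), item 3 (v=15, w=6)
Capacity: 15
Checking all 8 subsets (w = total weight, v = total value):
  {}: w = 0, v = 0
  {1}: w = 7, v = 3
  {2}: w = 5, v = 6
  {3}: w = 6, v = 15
  {1, 2}: w = 12, v = 9
  {1, 3}: w = 13, v = 18
  {2, 3}: w = 11, v = 21
  {1, 2, 3}: w = 18 > 15, infeasible
Best feasible subset: items [2, 3]
Total weight: 11 <= 15, total value: 21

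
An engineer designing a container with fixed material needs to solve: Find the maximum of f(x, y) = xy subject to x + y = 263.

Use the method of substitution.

Substitute y = 263 - x into f(x,y) = xy:
g(x) = x(263 - x) = 263x - x^2
g'(x) = 263 - 2x = 0  =>  x = 263/2
y = 263 - 263/2 = 263/2
Maximum value = (263/2) * (263/2) = 69169/4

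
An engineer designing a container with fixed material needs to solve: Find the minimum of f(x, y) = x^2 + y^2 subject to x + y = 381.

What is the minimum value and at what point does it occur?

Substitute y = 381 - x into f(x,y) = x^2 + y^2:
g(x) = x^2 + (381 - x)^2 = 2x^2 - 762x + 145161
g'(x) = 4x - 762 = 0  =>  x = 381/2
y = 381 - 381/2 = 381/2
Minimum value = (381/2)^2 + (381/2)^2 = 145161/2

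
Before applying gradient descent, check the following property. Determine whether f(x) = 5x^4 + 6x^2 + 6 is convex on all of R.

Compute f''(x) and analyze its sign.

f(x) = 5x^4 + 6x^2 + 6
f'(x) = 20x^3 + 12x
f''(x) = 60x^2 + 12
f''(x) = 60x^2 + 12 >= 12 > 0 for all x
Therefore, f is convex on R.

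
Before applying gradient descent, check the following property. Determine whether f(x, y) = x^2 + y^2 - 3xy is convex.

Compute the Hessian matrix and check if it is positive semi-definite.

f(x,y) = x^2 + y^2 - 3xy
Hessian H = [[2, -3], [-3, 2]]
trace(H) = 4, det(H) = -5
Eigenvalues: (4 +/- sqrt(36)) / 2 = 5, -1
Since not both eigenvalues positive, f is neither convex nor concave.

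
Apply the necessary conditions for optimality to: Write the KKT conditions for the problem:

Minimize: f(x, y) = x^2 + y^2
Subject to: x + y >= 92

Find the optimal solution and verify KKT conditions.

KKT conditions for min x^2 + y^2 s.t. x + y >= 92:
Stationarity: 2x = mu, 2y = mu
So x = y = mu/2.
Complementary slackness: mu*(x + y - 92) = 0
Primal feasibility: x + y >= 92; dual feasibility: mu >= 0
If mu = 0 then x = y = 0, but 0 + 0 < 92 is infeasible, so the constraint is active.
Constraint active: x + y = 2*(mu/2) = 92 => mu = 92
x = y = 46, f = 4232
Verify: stationarity 2*46 = 92 = mu; primal 46 + 46 = 92 >= 92; dual mu = 92 >= 0; complementary slackness 92*(92 - 92) = 0. All KKT conditions hold.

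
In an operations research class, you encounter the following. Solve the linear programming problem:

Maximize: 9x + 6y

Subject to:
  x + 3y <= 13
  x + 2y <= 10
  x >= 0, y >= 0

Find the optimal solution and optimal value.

Feasible vertices: (0, 0), (0, 13/3), (4, 3), (10, 0)
Objective 9x + 6y at each:
  (0, 0): 0
  (0, 13/3): 26
  (4, 3): 54
  (10, 0): 90
Maximum is 90 at (10, 0).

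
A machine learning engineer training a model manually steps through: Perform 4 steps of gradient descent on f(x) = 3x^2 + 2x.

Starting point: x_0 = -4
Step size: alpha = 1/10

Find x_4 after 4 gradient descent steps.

f(x) = 3x^2 + 2x, f'(x) = 6x + (2)
Step 1: f'(-4) = -22, x_1 = -4 - 1/10 * -22 = -9/5
Step 2: f'(-9/5) = -44/5, x_2 = -9/5 - 1/10 * -44/5 = -23/25
Step 3: f'(-23/25) = -88/25, x_3 = -23/25 - 1/10 * -88/25 = -71/125
Step 4: f'(-71/125) = -176/125, x_4 = -71/125 - 1/10 * -176/125 = -267/625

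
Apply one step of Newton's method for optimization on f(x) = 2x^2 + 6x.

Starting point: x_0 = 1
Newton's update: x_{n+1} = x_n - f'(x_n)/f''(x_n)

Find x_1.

f(x) = 2x^2 + 6x
f'(x) = 4x + (6), f''(x) = 4
Newton step: x_1 = x_0 - f'(x_0)/f''(x_0)
f'(1) = 10
x_1 = 1 - 10/4 = -3/2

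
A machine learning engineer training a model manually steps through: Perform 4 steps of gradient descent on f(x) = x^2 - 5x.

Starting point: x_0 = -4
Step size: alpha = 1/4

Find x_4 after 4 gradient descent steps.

f(x) = x^2 - 5x, f'(x) = 2x + (-5)
Step 1: f'(-4) = -13, x_1 = -4 - 1/4 * -13 = -3/4
Step 2: f'(-3/4) = -13/2, x_2 = -3/4 - 1/4 * -13/2 = 7/8
Step 3: f'(7/8) = -13/4, x_3 = 7/8 - 1/4 * -13/4 = 27/16
Step 4: f'(27/16) = -13/8, x_4 = 27/16 - 1/4 * -13/8 = 67/32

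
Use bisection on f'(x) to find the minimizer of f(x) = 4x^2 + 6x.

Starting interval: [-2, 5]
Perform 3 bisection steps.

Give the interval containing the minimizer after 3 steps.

Finding critical point of f(x) = 4x^2 + 6x using bisection on f'(x) = 8x + 6.
f'(x) = 0 when x = -3/4.
Starting interval: [-2, 5]
Step 1: mid = 3/2, f'(mid) = 18, new interval = [-2, 3/2]
Step 2: mid = -1/4, f'(mid) = 4, new interval = [-2, -1/4]
Step 3: mid = -9/8, f'(mid) = -3, new interval = [-9/8, -1/4]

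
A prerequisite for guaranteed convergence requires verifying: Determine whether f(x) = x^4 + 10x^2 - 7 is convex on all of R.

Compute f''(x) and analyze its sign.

f(x) = x^4 + 10x^2 - 7
f'(x) = 4x^3 + 20x
f''(x) = 12x^2 + 20
f''(x) = 12x^2 + 20 >= 20 > 0 for all x
Therefore, f is convex on R.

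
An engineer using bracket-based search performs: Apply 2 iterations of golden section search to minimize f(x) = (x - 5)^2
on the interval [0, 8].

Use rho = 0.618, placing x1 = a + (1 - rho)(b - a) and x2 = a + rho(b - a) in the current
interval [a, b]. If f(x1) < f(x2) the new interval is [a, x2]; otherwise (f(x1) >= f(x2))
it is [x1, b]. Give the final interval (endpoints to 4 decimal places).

Golden section search for min of f(x) = (x - 5)^2 on [0, 8].
Each step: x1 = a + (1 - rho)(b - a), x2 = a + rho(b - a); if f(x1) < f(x2) keep [a, x2], otherwise keep [x1, b].
Step 1: [0.0000, 8.0000], x1=3.0560 (f=3.7791), x2=4.9440 (f=0.0031); f(x1) > f(x2) => keep [3.0560, 8.0000]
Step 2: [3.0560, 8.0000], x1=4.9446 (f=0.0031), x2=6.1114 (f=1.2352); f(x1) < f(x2) => keep [3.0560, 6.1114]
Final interval: [3.0560, 6.1114]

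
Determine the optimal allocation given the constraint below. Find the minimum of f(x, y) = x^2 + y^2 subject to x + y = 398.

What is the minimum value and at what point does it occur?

Substitute y = 398 - x into f(x,y) = x^2 + y^2:
g(x) = x^2 + (398 - x)^2 = 2x^2 - 796x + 158404
g'(x) = 4x - 796 = 0  =>  x = 199
y = 398 - 199 = 199
Minimum value = 199^2 + 199^2 = 79202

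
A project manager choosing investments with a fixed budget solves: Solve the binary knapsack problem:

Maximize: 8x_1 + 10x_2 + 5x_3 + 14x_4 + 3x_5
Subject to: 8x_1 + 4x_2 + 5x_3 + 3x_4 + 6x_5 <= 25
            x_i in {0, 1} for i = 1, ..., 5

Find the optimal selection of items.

Items: item 1 (v=8, w=8), item 2 (v=10, w=4), item 3 (v=5, w=5), item 4 (v=14, w=3), item 5 (v=3, w=6)
Capacity: 25
Checking all 32 subsets (w = total weight, v = total value):
  {}: w = 0, v = 0
  {1}: w = 8, v = 8
  {2}: w = 4, v = 10
  {3}: w = 5, v = 5
  {4}: w = 3, v = 14
  {5}: w = 6, v = 3
  {1, 2}: w = 12, v = 18
  {1, 3}: w = 13, v = 13
  {1, 4}: w = 11, v = 22
  {1, 5}: w = 14, v = 11
  {2, 3}: w = 9, v = 15
  {2, 4}: w = 7, v = 24
  {2, 5}: w = 10, v = 13
  {3, 4}: w = 8, v = 19
  {3, 5}: w = 11, v = 8
  {4, 5}: w = 9, v = 17
  {1, 2, 3}: w = 17, v = 23
  {1, 2, 4}: w = 15, v = 32
  {1, 2, 5}: w = 18, v = 21
  {1, 3, 4}: w = 16, v = 27
  {1, 3, 5}: w = 19, v = 16
  {1, 4, 5}: w = 17, v = 25
  {2, 3, 4}: w = 12, v = 29
  {2, 3, 5}: w = 15, v = 18
  {2, 4, 5}: w = 13, v = 27
  {3, 4, 5}: w = 14, v = 22
  {1, 2, 3, 4}: w = 20, v = 37
  {1, 2, 3, 5}: w = 23, v = 26
  {1, 2, 4, 5}: w = 21, v = 35
  {1, 3, 4, 5}: w = 22, v = 30
  {2, 3, 4, 5}: w = 18, v = 32
  {1, 2, 3, 4, 5}: w = 26 > 25, infeasible
Best feasible subset: items [1, 2, 3, 4]
Total weight: 20 <= 25, total value: 37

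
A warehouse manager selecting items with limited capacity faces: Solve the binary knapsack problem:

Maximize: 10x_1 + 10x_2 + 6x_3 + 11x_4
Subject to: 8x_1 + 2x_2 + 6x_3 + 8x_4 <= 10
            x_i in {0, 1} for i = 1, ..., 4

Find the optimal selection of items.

Items: item 1 (v=10, w=8), item 2 (v=10, w=2), item 3 (v=6, w=6), item 4 (v=11, w=8)
Capacity: 10
Checking all 16 subsets (w = total weight, v = total value):
  {}: w = 0, v = 0
  {1}: w = 8, v = 10
  {2}: w = 2, v = 10
  {3}: w = 6, v = 6
  {4}: w = 8, v = 11
  {1, 2}: w = 10, v = 20
  {1, 3}: w = 14 > 10, infeasible
  {1, 4}: w = 16 > 10, infeasible
  {2, 3}: w = 8, v = 16
  {2, 4}: w = 10, v = 21
  {3, 4}: w = 14 > 10, infeasible
  {1, 2, 3}: w = 16 > 10, infeasible
  {1, 2, 4}: w = 18 > 10, infeasible
  {1, 3, 4}: w = 22 > 10, infeasible
  {2, 3, 4}: w = 16 > 10, infeasible
  {1, 2, 3, 4}: w = 24 > 10, infeasible
Best feasible subset: items [2, 4]
Total weight: 10 <= 10, total value: 21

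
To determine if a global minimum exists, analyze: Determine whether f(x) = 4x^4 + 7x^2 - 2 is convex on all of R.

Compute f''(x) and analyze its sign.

f(x) = 4x^4 + 7x^2 - 2
f'(x) = 16x^3 + 14x
f''(x) = 48x^2 + 14
f''(x) = 48x^2 + 14 >= 14 > 0 for all x
Therefore, f is convex on R.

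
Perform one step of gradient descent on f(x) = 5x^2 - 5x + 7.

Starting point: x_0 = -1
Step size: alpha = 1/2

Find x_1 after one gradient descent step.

f(x) = 5x^2 - 5x + 7
f'(x) = 10x - 5
f'(-1) = 10*-1 + (-5) = -15
x_1 = x_0 - alpha * f'(x_0) = -1 - 1/2 * -15 = 13/2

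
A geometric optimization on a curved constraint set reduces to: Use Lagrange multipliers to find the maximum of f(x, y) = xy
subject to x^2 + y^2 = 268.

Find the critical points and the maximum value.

Lagrange conditions: y = 2*lambda*x and x = 2*lambda*y
If x = 0 then y = 0, violating the constraint, so x, y != 0.
Dividing: y/x = x/y => x^2 = y^2 => y = x or y = -x
Constraint: 2x^2 = 268 => x^2 = 134 => x = +/-sqrt(134)
Critical points: (sqrt(134), sqrt(134)), (-sqrt(134), -sqrt(134)), (sqrt(134), -sqrt(134)), (-sqrt(134), sqrt(134))
  y = x:  xy = x^2 = 134  at (sqrt(134), sqrt(134)) and (-sqrt(134), -sqrt(134))
  y = -x: xy = -x^2 = -134 at (sqrt(134), -sqrt(134)) and (-sqrt(134), sqrt(134))
Maximum xy = 134 at (sqrt(134), sqrt(134)) and (-sqrt(134), -sqrt(134))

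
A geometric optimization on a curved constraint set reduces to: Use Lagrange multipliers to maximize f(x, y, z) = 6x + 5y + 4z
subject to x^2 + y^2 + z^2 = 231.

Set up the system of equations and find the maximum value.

Lagrange conditions: 6 = 2*lambda*x, 5 = 2*lambda*y, 4 = 2*lambda*z
So x:6 = y:5 = z:4, i.e. x = 6t, y = 5t, z = 4t
Constraint: t^2*(6^2 + 5^2 + 4^2) = 231
  t^2 * 77 = 231  =>  t = sqrt(3)
Maximum = 6*6t + 5*5t + 4*4t = 77*sqrt(3) = sqrt(17787)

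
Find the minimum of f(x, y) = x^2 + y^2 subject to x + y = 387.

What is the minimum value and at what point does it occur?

Substitute y = 387 - x into f(x,y) = x^2 + y^2:
g(x) = x^2 + (387 - x)^2 = 2x^2 - 774x + 149769
g'(x) = 4x - 774 = 0  =>  x = 387/2
y = 387 - 387/2 = 387/2
Minimum value = (387/2)^2 + (387/2)^2 = 149769/2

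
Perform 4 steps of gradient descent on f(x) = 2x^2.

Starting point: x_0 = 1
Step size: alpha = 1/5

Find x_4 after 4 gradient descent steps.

f(x) = 2x^2, f'(x) = 4x + (0)
Step 1: f'(1) = 4, x_1 = 1 - 1/5 * 4 = 1/5
Step 2: f'(1/5) = 4/5, x_2 = 1/5 - 1/5 * 4/5 = 1/25
Step 3: f'(1/25) = 4/25, x_3 = 1/25 - 1/5 * 4/25 = 1/125
Step 4: f'(1/125) = 4/125, x_4 = 1/125 - 1/5 * 4/125 = 1/625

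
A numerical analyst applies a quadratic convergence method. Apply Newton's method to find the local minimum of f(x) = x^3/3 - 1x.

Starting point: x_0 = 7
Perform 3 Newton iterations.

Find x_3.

f(x) = x^3/3 - 1x
f'(x) = x^2 - 1, f''(x) = 2x
Newton update: x_{n+1} = x_n - (x_n^2 - 1)/(2*x_n)
Step 1: x_0 = 7, f'=48, f''=14, x_1 = 25/7
Step 2: x_1 = 25/7, f'=576/49, f''=50/7, x_2 = 337/175
Step 3: x_2 = 337/175, f'=82944/30625, f''=674/175, x_3 = 72097/58975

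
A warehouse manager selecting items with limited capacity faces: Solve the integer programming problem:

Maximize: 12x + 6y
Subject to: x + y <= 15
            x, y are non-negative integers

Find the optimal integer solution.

Objective: 12x + 6y, constraint: x + y <= 15
Coefficient of x is 12 >= coefficient of y is 6, so allocate the entire budget to x.
Optimal: x = 15, y = 0, value = 180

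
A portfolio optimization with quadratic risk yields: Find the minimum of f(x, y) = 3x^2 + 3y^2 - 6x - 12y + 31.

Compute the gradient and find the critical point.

f(x,y) = 3x^2 + 3y^2 - 6x - 12y + 31
df/dx = 6x + (-6) = 0  =>  x = 1
df/dy = 6y + (-12) = 0  =>  y = 2
f(1, 2) = 3*(1)^2 + 3*(2)^2 + -6*(1) + -12*(2) + 31 = 16
Hessian is diagonal with entries 6, 6 > 0, so this is a minimum.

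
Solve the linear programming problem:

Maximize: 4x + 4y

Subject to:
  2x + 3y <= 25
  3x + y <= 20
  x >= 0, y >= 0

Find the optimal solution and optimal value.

Feasible vertices: (0, 0), (0, 25/3), (5, 5), (20/3, 0)
Objective 4x + 4y at each:
  (0, 0): 0
  (0, 25/3): 100/3
  (5, 5): 40
  (20/3, 0): 80/3
Maximum is 40 at (5, 5).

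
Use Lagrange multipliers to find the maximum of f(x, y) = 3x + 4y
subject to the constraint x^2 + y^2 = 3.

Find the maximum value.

Set up Lagrange conditions: grad f = lambda * grad g
  3 = 2*lambda*x
  4 = 2*lambda*y
From these: x/y = 3/4, so x = 3t, y = 4t for some t.
Substitute into constraint: (3t)^2 + (4t)^2 = 3
  t^2 * 25 = 3
  t = sqrt(3/25)
Maximum = 3*x + 4*y = (3^2 + 4^2)*t = 25 * sqrt(3/25) = sqrt(75)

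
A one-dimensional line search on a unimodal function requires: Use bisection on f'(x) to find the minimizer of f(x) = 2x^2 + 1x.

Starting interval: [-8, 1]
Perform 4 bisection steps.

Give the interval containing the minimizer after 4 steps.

Finding critical point of f(x) = 2x^2 + 1x using bisection on f'(x) = 4x + 1.
f'(x) = 0 when x = -1/4.
Starting interval: [-8, 1]
Step 1: mid = -7/2, f'(mid) = -13, new interval = [-7/2, 1]
Step 2: mid = -5/4, f'(mid) = -4, new interval = [-5/4, 1]
Step 3: mid = -1/8, f'(mid) = 1/2, new interval = [-5/4, -1/8]
Step 4: mid = -11/16, f'(mid) = -7/4, new interval = [-11/16, -1/8]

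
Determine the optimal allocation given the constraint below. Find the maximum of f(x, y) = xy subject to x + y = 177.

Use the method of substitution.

Substitute y = 177 - x into f(x,y) = xy:
g(x) = x(177 - x) = 177x - x^2
g'(x) = 177 - 2x = 0  =>  x = 177/2
y = 177 - 177/2 = 177/2
Maximum value = (177/2) * (177/2) = 31329/4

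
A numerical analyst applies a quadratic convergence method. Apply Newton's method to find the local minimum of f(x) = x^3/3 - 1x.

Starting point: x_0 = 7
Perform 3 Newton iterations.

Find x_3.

f(x) = x^3/3 - 1x
f'(x) = x^2 - 1, f''(x) = 2x
Newton update: x_{n+1} = x_n - (x_n^2 - 1)/(2*x_n)
Step 1: x_0 = 7, f'=48, f''=14, x_1 = 25/7
Step 2: x_1 = 25/7, f'=576/49, f''=50/7, x_2 = 337/175
Step 3: x_2 = 337/175, f'=82944/30625, f''=674/175, x_3 = 72097/58975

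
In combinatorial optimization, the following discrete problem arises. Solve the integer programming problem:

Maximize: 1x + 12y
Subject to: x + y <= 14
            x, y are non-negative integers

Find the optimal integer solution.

Objective: 1x + 12y, constraint: x + y <= 14
Coefficient of y is 12 > coefficient of x is 1, so allocate the entire budget to y.
Optimal: x = 0, y = 14, value = 168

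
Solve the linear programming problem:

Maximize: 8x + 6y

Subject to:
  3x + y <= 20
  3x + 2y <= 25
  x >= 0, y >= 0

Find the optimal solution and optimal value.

Feasible vertices: (0, 0), (0, 25/2), (5, 5), (20/3, 0)
Objective 8x + 6y at each:
  (0, 0): 0
  (0, 25/2): 75
  (5, 5): 70
  (20/3, 0): 160/3
Maximum is 75 at (0, 25/2).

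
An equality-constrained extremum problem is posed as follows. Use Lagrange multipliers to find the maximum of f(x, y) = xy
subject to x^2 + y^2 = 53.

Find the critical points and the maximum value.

Lagrange conditions: y = 2*lambda*x and x = 2*lambda*y
If x = 0 then y = 0, violating the constraint, so x, y != 0.
Dividing: y/x = x/y => x^2 = y^2 => y = x or y = -x
Constraint: 2x^2 = 53 => x^2 = 53/2 => x = +/-sqrt(53/2)
Critical points: (sqrt(53/2), sqrt(53/2)), (-sqrt(53/2), -sqrt(53/2)), (sqrt(53/2), -sqrt(53/2)), (-sqrt(53/2), sqrt(53/2))
  y = x:  xy = x^2 = 53/2  at (sqrt(53/2), sqrt(53/2)) and (-sqrt(53/2), -sqrt(53/2))
  y = -x: xy = -x^2 = -53/2 at (sqrt(53/2), -sqrt(53/2)) and (-sqrt(53/2), sqrt(53/2))
Maximum xy = 53/2 at (sqrt(53/2), sqrt(53/2)) and (-sqrt(53/2), -sqrt(53/2))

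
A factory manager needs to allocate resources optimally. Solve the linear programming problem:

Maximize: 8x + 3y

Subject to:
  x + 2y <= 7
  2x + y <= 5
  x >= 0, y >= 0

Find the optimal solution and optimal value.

Feasible vertices: (0, 0), (0, 7/2), (1, 3), (5/2, 0)
Objective 8x + 3y at each:
  (0, 0): 0
  (0, 7/2): 21/2
  (1, 3): 17
  (5/2, 0): 20
Maximum is 20 at (5/2, 0).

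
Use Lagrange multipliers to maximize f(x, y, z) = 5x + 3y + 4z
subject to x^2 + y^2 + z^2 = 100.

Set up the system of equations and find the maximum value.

Lagrange conditions: 5 = 2*lambda*x, 3 = 2*lambda*y, 4 = 2*lambda*z
So x:5 = y:3 = z:4, i.e. x = 5t, y = 3t, z = 4t
Constraint: t^2*(5^2 + 3^2 + 4^2) = 100
  t^2 * 50 = 100  =>  t = sqrt(2)
Maximum = 5*5t + 3*3t + 4*4t = 50*sqrt(2) = sqrt(5000)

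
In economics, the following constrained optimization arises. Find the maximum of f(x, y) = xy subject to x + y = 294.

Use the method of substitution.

Substitute y = 294 - x into f(x,y) = xy:
g(x) = x(294 - x) = 294x - x^2
g'(x) = 294 - 2x = 0  =>  x = 147
y = 294 - 147 = 147
Maximum value = 147 * 147 = 21609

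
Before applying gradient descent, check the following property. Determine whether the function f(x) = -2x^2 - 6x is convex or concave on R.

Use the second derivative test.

f(x) = -2x^2 - 6x
f'(x) = -4x - 6
f''(x) = -4
Since f''(x) = -4 < 0 for all x, f is concave on R.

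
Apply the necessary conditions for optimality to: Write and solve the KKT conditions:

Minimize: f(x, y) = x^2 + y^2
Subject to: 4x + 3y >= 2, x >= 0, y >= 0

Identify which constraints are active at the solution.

KKT conditions for min x^2 + y^2 s.t. 4x + 3y >= 2, x >= 0, y >= 0:
Stationarity: 2x = mu*4 + mu_x, 2y = mu*3 + mu_y, with mu, mu_x, mu_y >= 0
Complementary slackness: mu*(4x + 3y - 2) = 0, mu_x*x = 0, mu_y*y = 0
(0, 0) is infeasible (4*0 + 3*0 < 2), so if mu = 0 stationarity would force x = mu_x/2 >= 0, y = mu_y/2 >= 0 with mu_x*x = mu_y*y = 0, i.e. x = y = 0: contradiction. Hence mu > 0 and 4x + 3y = 2 is active.
Try x > 0, y > 0 (so mu_x = mu_y = 0): x = 4*mu/2, y = 3*mu/2
Substitute: 4*(4*mu/2) + 3*(3*mu/2) = 2
  mu*25/2 = 2 => mu = 4/25
x* = 8/25 > 0, y* = 6/25 > 0, consistent with mu_x = mu_y = 0.
f is convex and the constraints are linear, so this KKT point is the global minimum.
f* = 4/25
Active constraints: 4x + 3y >= 2 (holds with equality, mu = 4/25 > 0); x >= 0 and y >= 0 are inactive (mu_x = mu_y = 0).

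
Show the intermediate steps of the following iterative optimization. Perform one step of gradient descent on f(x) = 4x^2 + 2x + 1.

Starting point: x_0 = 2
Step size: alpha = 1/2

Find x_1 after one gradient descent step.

f(x) = 4x^2 + 2x + 1
f'(x) = 8x + 2
f'(2) = 8*2 + (2) = 18
x_1 = x_0 - alpha * f'(x_0) = 2 - 1/2 * 18 = -7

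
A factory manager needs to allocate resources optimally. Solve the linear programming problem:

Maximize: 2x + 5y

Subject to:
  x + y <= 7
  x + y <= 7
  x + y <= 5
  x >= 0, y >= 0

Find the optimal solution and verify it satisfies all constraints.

Feasible vertices: (0, 0), (0, 5), (5, 0)
Objective 2x + 5y at each vertex:
  (0, 0): 0
  (0, 5): 25
  (5, 0): 10
Maximum is 25 at (0, 5).
Verify constraints at (x, y) = (0, 5):
  1*0 + 1*5 = 5 <= 7
  1*0 + 1*5 = 5 <= 7
  1*0 + 1*5 = 5 <= 5 (active)
  x = 0 >= 0, y = 5 >= 0. All constraints satisfied.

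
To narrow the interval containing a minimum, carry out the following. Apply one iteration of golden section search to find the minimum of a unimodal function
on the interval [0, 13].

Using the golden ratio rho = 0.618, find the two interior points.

Golden section search on [0, 13].
Golden ratio rho = 0.618 (approx).
Interior points:
  x_1 = 0 + (1-0.618)*13 = 4.9660
  x_2 = 0 + 0.618*13 = 8.0340
Compare f(x_1) and f(x_2) to determine which subinterval to keep.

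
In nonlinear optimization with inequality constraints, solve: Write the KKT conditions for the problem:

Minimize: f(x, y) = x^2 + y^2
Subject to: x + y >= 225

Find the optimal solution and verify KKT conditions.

KKT conditions for min x^2 + y^2 s.t. x + y >= 225:
Stationarity: 2x = mu, 2y = mu
So x = y = mu/2.
Complementary slackness: mu*(x + y - 225) = 0
Primal feasibility: x + y >= 225; dual feasibility: mu >= 0
If mu = 0 then x = y = 0, but 0 + 0 < 225 is infeasible, so the constraint is active.
Constraint active: x + y = 2*(mu/2) = 225 => mu = 225
x = y = 225/2, f = 50625/2
Verify: stationarity 2*(225/2) = 225 = mu; primal 225/2 + 225/2 = 225 >= 225; dual mu = 225 >= 0; complementary slackness 225*(225 - 225) = 0. All KKT conditions hold.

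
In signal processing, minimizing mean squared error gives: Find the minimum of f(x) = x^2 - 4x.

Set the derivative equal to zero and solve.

f(x) = x^2 - 4x
f'(x) = 2x + (-4) = 0
x = 4/2 = 2
f(2) = -4
Since f''(x) = 2 > 0, this is a minimum.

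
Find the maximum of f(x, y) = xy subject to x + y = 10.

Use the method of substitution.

Substitute y = 10 - x into f(x,y) = xy:
g(x) = x(10 - x) = 10x - x^2
g'(x) = 10 - 2x = 0  =>  x = 5
y = 10 - 5 = 5
Maximum value = 5 * 5 = 25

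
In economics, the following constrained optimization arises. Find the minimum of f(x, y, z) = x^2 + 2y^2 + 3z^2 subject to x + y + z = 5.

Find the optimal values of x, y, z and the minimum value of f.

Using Lagrange multipliers on f = x^2 + 2y^2 + 3z^2 with constraint x + y + z = 5:
Conditions: 2*1*x = lambda, 2*2*y = lambda, 2*3*z = lambda
So x = lambda/2, y = lambda/4, z = lambda/6
Substituting into constraint: lambda * (11/12) = 5
lambda = 60/11
x = 30/11, y = 15/11, z = 10/11
Minimum value = 150/11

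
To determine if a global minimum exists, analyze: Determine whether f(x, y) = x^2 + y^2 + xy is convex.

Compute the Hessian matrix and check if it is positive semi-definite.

f(x,y) = x^2 + y^2 + xy
Hessian H = [[2, 1], [1, 2]]
trace(H) = 4, det(H) = 3
Eigenvalues: (4 +/- sqrt(4)) / 2 = 3, 1
Since both eigenvalues > 0, f is convex.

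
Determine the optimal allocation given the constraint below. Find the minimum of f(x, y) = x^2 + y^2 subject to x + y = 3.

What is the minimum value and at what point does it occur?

Substitute y = 3 - x into f(x,y) = x^2 + y^2:
g(x) = x^2 + (3 - x)^2 = 2x^2 - 6x + 9
g'(x) = 4x - 6 = 0  =>  x = 3/2
y = 3 - 3/2 = 3/2
Minimum value = (3/2)^2 + (3/2)^2 = 9/2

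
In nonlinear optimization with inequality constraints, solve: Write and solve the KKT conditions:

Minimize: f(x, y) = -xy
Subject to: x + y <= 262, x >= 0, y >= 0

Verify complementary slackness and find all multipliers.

Problem: min -xy s.t. x + y <= 262 (multiplier lambda), x >= 0 (mu_x), y >= 0 (mu_y)
KKT stationarity: -y + lambda - mu_x = 0, -x + lambda - mu_y = 0, with lambda, mu_x, mu_y >= 0
Complementary slackness: lambda*(x + y - 262) = 0, mu_x*x = 0, mu_y*y = 0
If lambda = 0: y = -mu_x <= 0 and x = -mu_y <= 0 force x = y = 0 with f = 0; but x = y = 131 is feasible with f = -17161 < 0, so this is not the minimum. Hence lambda > 0 and x + y = 262.
Try x > 0, y > 0 (so mu_x = mu_y = 0): y = lambda, x = lambda => x = y = lambda
x + y = 262 => 2*lambda = 262 => lambda = 131
x* = y* = 131 > 0, consistent with mu_x = mu_y = 0.
(Any feasible point with x = 0 or y = 0 has f = 0 > -17161, so the minimum is not on those boundaries.)
min(-xy) = -17161 (i.e. max xy = 17161)
Multipliers: lambda = 131, mu_x = 0, mu_y = 0
Complementary slackness: lambda*(x + y - 262) = 131*(131 + 131 - 262) = 0, mu_x*x = 0*131 = 0, mu_y*y = 0*131 = 0. Satisfied.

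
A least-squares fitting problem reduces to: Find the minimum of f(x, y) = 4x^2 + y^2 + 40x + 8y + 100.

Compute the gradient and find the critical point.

f(x,y) = 4x^2 + y^2 + 40x + 8y + 100
df/dx = 8x + (40) = 0  =>  x = -5
df/dy = 2y + (8) = 0  =>  y = -4
f(-5, -4) = 4*(-5)^2 + 1*(-4)^2 + 40*(-5) + 8*(-4) + 100 = -16
Hessian is diagonal with entries 8, 2 > 0, so this is a minimum.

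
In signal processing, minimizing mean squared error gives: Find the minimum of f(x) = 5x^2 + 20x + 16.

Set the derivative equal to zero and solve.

f(x) = 5x^2 + 20x + 16
f'(x) = 10x + (20) = 0
x = -20/10 = -2
f(-2) = -4
Since f''(x) = 10 > 0, this is a minimum.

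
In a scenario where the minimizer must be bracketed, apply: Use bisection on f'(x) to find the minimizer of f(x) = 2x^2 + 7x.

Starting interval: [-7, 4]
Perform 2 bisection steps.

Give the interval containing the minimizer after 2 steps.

Finding critical point of f(x) = 2x^2 + 7x using bisection on f'(x) = 4x + 7.
f'(x) = 0 when x = -7/4.
Starting interval: [-7, 4]
Step 1: mid = -3/2, f'(mid) = 1, new interval = [-7, -3/2]
Step 2: mid = -17/4, f'(mid) = -10, new interval = [-17/4, -3/2]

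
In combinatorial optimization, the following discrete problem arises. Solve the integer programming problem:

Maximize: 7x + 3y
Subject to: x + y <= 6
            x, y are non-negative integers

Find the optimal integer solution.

Objective: 7x + 3y, constraint: x + y <= 6
Coefficient of x is 7 >= coefficient of y is 3, so allocate the entire budget to x.
Optimal: x = 6, y = 0, value = 42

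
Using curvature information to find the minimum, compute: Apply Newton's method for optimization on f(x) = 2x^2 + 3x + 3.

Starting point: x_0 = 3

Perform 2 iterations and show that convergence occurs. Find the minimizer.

f(x) = 2x^2 + 3x + 3, f'(x) = 4x + (3), f''(x) = 4
Step 1: f'(3) = 15, x_1 = 3 - 15/4 = -3/4
Step 2: f'(-3/4) = 0, x_2 = -3/4 (converged)
Newton's method converges in 1 step for quadratics.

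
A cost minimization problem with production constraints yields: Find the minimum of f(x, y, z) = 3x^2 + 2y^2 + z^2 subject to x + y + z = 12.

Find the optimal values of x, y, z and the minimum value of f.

Using Lagrange multipliers on f = 3x^2 + 2y^2 + z^2 with constraint x + y + z = 12:
Conditions: 2*3*x = lambda, 2*2*y = lambda, 2*1*z = lambda
So x = lambda/6, y = lambda/4, z = lambda/2
Substituting into constraint: lambda * (11/12) = 12
lambda = 144/11
x = 24/11, y = 36/11, z = 72/11
Minimum value = 864/11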